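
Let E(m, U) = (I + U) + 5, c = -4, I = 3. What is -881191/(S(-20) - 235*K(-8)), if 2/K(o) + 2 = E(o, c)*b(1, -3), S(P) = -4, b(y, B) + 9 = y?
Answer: -14980247/167 ≈ -89702.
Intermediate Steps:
b(y, B) = -9 + y
E(m, U) = 8 + U (E(m, U) = (3 + U) + 5 = 8 + U)
K(o) = -1/17 (K(o) = 2/(-2 + (8 - 4)*(-9 + 1)) = 2/(-2 + 4*(-8)) = 2/(-2 - 32) = 2/(-34) = 2*(-1/34) = -1/17)
-881191/(S(-20) - 235*K(-8)) = -881191/(-4 - 235*(-1/17)) = -881191/(-4 + 235/17) = -881191/167/17 = -881191*17/167 = -14980247/167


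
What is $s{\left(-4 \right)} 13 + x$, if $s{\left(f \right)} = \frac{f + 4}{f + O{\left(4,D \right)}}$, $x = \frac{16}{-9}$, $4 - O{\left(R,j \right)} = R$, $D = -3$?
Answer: $- \frac{16}{9} \approx -1.7778$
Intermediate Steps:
$O{\left(R,j \right)} = 4 - R$
$x = - \frac{16}{9}$ ($x = 16 \left(- \frac{1}{9}\right) = - \frac{16}{9} \approx -1.7778$)
$s{\left(f \right)} = \frac{4 + f}{f}$ ($s{\left(f \right)} = \frac{f + 4}{f + \left(4 - 4\right)} = \frac{4 + f}{f + \left(4 - 4\right)} = \frac{4 + f}{f + 0} = \frac{4 + f}{f}$)
$s{\left(-4 \right)} 13 + x = \frac{4 - 4}{-4} \cdot 13 - \frac{16}{9} = \left(- \frac{1}{4}\right) 0 \cdot 13 - \frac{16}{9} = 0 \cdot 13 - \frac{16}{9} = 0 - \frac{16}{9} = - \frac{16}{9}$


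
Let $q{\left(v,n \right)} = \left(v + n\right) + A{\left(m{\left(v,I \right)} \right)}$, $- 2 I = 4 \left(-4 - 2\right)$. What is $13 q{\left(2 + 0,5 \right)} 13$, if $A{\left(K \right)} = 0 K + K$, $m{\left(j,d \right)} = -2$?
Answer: $845$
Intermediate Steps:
$I = 12$ ($I = - \frac{4 \left(-4 - 2\right)}{2} = - \frac{4 \left(-6\right)}{2} = \left(- \frac{1}{2}\right) \left(-24\right) = 12$)
$A{\left(K \right)} = K$ ($A{\left(K \right)} = 0 + K = K$)
$q{\left(v,n \right)} = -2 + n + v$ ($q{\left(v,n \right)} = \left(v + n\right) - 2 = \left(n + v\right) - 2 = -2 + n + v$)
$13 q{\left(2 + 0,5 \right)} 13 = 13 \left(-2 + 5 + \left(2 + 0\right)\right) 13 = 13 \left(-2 + 5 + 2\right) 13 = 13 \cdot 5 \cdot 13 = 65 \cdot 13 = 845$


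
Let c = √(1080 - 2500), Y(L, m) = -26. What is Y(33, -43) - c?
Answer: -26 - 2*I*√355 ≈ -26.0 - 37.683*I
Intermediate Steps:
c = 2*I*√355 (c = √(-1420) = 2*I*√355 ≈ 37.683*I)
Y(33, -43) - c = -26 - 2*I*√355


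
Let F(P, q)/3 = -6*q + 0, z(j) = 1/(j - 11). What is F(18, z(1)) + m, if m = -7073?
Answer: -35356/5 ≈ -7071.2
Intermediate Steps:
z(j) = 1/(-11 + j)
F(P, q) = -18*q (F(P, q) = 3*(-6*q + 0) = 3*(-6*q) = -18*q)
F(18, z(1)) + m = -18/(-11 + 1) - 7073 = -18/(-10) - 7073 = -18*(-1/10) - 7073 = 9/5 - 7073 = -35356/5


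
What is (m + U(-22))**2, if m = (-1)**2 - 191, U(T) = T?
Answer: 44944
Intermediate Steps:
m = -190 (m = 1 - 191 = -190)
(m + U(-22))**2 = (-190 - 22)**2 = (-212)**2 = 44944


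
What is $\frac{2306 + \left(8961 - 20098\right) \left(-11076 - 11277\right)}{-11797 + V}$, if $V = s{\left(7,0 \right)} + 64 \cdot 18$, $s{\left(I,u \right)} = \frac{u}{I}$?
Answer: $- \frac{248947667}{10645} \approx -23386.0$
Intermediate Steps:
$V = 1152$ ($V = \frac{0}{7} + 64 \cdot 18 = 0 \cdot \frac{1}{7} + 1152 = 0 + 1152 = 1152$)
$\frac{2306 + \left(8961 - 20098\right) \left(-11076 - 11277\right)}{-11797 + V} = \frac{2306 + \left(8961 - 20098\right) \left(-11076 - 11277\right)}{-11797 + 1152} = \frac{2306 - -248945361}{-10645} = \left(2306 + 248945361\right) \left(- \frac{1}{10645}\right) = 248947667 \left(- \frac{1}{10645}\right) = - \frac{248947667}{10645}$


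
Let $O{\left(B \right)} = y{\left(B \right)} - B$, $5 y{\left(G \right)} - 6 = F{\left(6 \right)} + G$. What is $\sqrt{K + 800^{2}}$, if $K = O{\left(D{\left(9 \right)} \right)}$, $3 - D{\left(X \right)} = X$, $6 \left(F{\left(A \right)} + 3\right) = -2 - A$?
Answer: $\frac{\sqrt{144001155}}{15} \approx 800.0$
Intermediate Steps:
$F{\left(A \right)} = - \frac{10}{3} - \frac{A}{6}$ ($F{\left(A \right)} = -3 + \frac{-2 - A}{6} = -3 - \left(\frac{1}{3} + \frac{A}{6}\right) = - \frac{10}{3} - \frac{A}{6}$)
$y{\left(G \right)} = \frac{1}{3} + \frac{G}{5}$ ($y{\left(G \right)} = \frac{6}{5} + \frac{\left(- \frac{10}{3} - 1\right) + G}{5} = \frac{6}{5} + \frac{- \frac{13}{3} + G}{5} = \frac{6}{5} + \left(- \frac{13}{15} + \frac{G}{5}\right) = \frac{1}{3} + \frac{G}{5}$)
$D{\left(X \right)} = 3 - X$
$O{\left(B \right)} = \frac{1}{3} - \frac{4 B}{5}$ ($O{\left(B \right)} = \left(\frac{1}{3} + \frac{B}{5}\right) - B = \frac{1}{3} - \frac{4 B}{5}$)
$K = \frac{77}{15}$ ($K = \frac{1}{3} - \frac{4 \left(3 - 9\right)}{5} = \frac{1}{3} - - \frac{24}{5} = \frac{1}{3} + \frac{24}{5} = \frac{77}{15} \approx 5.1333$)
$\sqrt{K + 800^{2}} = \sqrt{\frac{77}{15} + 800^{2}} = \sqrt{\frac{77}{15} + 640000} = \sqrt{\frac{9600077}{15}} = \frac{\sqrt{144001155}}{15}$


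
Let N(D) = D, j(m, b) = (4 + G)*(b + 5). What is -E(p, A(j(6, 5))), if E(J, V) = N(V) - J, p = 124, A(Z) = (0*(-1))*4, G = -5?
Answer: 124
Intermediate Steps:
j(m, b) = -5 - b (j(m, b) = (4 - 5)*(b + 5) = -(5 + b) = -5 - b)
A(Z) = 0 (A(Z) = 0*4 = 0)
E(J, V) = V - J
-E(p, A(j(6, 5))) = -(0 - 1*124) = -(0 - 124) = -1*(-124) = 124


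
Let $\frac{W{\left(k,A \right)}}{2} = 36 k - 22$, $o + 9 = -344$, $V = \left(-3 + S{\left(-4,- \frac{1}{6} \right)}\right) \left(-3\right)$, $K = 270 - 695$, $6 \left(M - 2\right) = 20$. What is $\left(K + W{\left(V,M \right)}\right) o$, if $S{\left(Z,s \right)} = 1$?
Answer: $13061$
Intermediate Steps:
$M = \frac{16}{3}$ ($M = 2 + \frac{1}{6} \cdot 20 = 2 + \frac{10}{3} = \frac{16}{3} \approx 5.3333$)
$K = -425$ ($K = 270 - 695 = -425$)
$V = 6$ ($V = \left(-3 + 1\right) \left(-3\right) = \left(-2\right) \left(-3\right) = 6$)
$o = -353$ ($o = -9 - 344 = -353$)
$W{\left(k,A \right)} = -44 + 72 k$ ($W{\left(k,A \right)} = 2 \left(36 k - 22\right) = 2 \left(-22 + 36 k\right) = -44 + 72 k$)
$\left(K + W{\left(V,M \right)}\right) o = \left(-425 + \left(-44 + 72 \cdot 6\right)\right) \left(-353\right) = \left(-425 + \left(-44 + 432\right)\right) \left(-353\right) = \left(-425 + 388\right) \left(-353\right) = \left(-37\right) \left(-353\right) = 13061$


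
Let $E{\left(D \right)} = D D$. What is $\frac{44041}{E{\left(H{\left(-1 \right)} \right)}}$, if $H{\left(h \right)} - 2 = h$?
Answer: $44041$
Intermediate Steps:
$H{\left(h \right)} = 2 + h$
$E{\left(D \right)} = D^{2}$
$\frac{44041}{E{\left(H{\left(-1 \right)} \right)}} = \frac{44041}{\left(2 - 1\right)^{2}} = \frac{44041}{1^{2}} = \frac{44041}{1} = 44041 \cdot 1 = 44041$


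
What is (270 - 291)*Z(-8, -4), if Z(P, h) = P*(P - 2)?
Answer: -1680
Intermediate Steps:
Z(P, h) = P*(-2 + P)
(270 - 291)*Z(-8, -4) = (270 - 291)*(-8*(-2 - 8)) = -(-168)*(-10) = -21*80 = -1680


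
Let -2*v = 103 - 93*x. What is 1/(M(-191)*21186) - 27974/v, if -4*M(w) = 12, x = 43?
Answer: -222246680/15476373 ≈ -14.360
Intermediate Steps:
M(w) = -3 (M(w) = -1/4*12 = -3)
v = 1948 (v = -(103 - 93*43)/2 = -(103 - 3999)/2 = -1/2*(-3896) = 1948)
1/(M(-191)*21186) - 27974/v = 1/(-3*21186) - 27974/1948 = -1/3*1/21186 - 27974*1/1948 = -1/63558 - 13987/974 = -222246680/15476373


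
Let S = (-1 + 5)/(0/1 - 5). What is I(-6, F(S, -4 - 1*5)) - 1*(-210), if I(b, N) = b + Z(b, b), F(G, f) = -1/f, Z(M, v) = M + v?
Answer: 192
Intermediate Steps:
S = -⅘ (S = 4/(0*1 - 5) = 4/(0 - 5) = 4/(-5) = 4*(-⅕) = -⅘ ≈ -0.80000)
I(b, N) = 3*b (I(b, N) = b + (b + b) = b + 2*b = 3*b)
I(-6, F(S, -4 - 1*5)) - 1*(-210) = 3*(-6) - 1*(-210) = -18 + 210 = 192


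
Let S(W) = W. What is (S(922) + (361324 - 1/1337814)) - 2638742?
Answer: -3045528219745/1337814 ≈ -2.2765e+6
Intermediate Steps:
(S(922) + (361324 - 1/1337814)) - 2638742 = (922 + (361324 - 1/1337814)) - 2638742 = (922 + 483384305735/1337814) - 2638742 = 484617770243/1337814 - 2638742 = -3045528219745/1337814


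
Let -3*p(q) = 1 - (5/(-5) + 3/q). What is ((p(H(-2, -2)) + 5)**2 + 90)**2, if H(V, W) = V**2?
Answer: 255520225/20736 ≈ 12323.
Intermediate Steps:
p(q) = -2/3 + 1/q (p(q) = -(1 - (5/(-5) + 3/q))/3 = -(1 - (5*(-1/5) + 3/q))/3 = -(1 - (-1 + 3/q))/3 = -(1 + (1 - 3/q))/3 = -(2 - 3/q)/3 = -2/3 + 1/q)
((p(H(-2, -2)) + 5)**2 + 90)**2 = (((-2/3 + 1/((-2)**2)) + 5)**2 + 90)**2 = (((-2/3 + 1/4) + 5)**2 + 90)**2 = ((-5/12 + 5)**2 + 90)**2 = ((55/12)**2 + 90)**2 = (3025/144 + 90)**2 = (15985/144)**2 = 255520225/20736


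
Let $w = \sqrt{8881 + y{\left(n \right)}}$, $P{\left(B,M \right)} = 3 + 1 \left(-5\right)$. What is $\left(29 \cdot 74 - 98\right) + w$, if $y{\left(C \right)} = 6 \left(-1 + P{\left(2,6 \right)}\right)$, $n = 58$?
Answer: $2048 + \sqrt{8863} \approx 2142.1$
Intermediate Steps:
$P{\left(B,M \right)} = -2$ ($P{\left(B,M \right)} = 3 - 5 = -2$)
$y{\left(C \right)} = -18$ ($y{\left(C \right)} = 6 \left(-1 - 2\right) = 6 \left(-3\right) = -18$)
$w = \sqrt{8863}$ ($w = \sqrt{8881 - 18} = \sqrt{8863} \approx 94.144$)
$\left(29 \cdot 74 - 98\right) + w = \left(29 \cdot 74 - 98\right) + \sqrt{8863} = \left(2146 - 98\right) + \sqrt{8863} = 2048 + \sqrt{8863}$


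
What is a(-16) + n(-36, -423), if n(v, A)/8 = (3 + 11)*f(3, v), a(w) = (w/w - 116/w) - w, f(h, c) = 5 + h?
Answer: 3681/4 ≈ 920.25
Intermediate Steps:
a(w) = 1 - w - 116/w (a(w) = (1 - 116/w) - w = 1 - w - 116/w)
n(v, A) = 896 (n(v, A) = 8*((3 + 11)*(5 + 3)) = 8*(14*8) = 8*112 = 896)
a(-16) + n(-36, -423) = (1 - 1*(-16) - 116/(-16)) + 896 = (1 + 16 - 116*(-1/16)) + 896 = (1 + 16 + 29/4) + 896 = 97/4 + 896 = 3681/4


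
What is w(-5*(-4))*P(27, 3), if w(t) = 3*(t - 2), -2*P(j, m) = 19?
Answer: -513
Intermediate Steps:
P(j, m) = -19/2 (P(j, m) = -½*19 = -19/2)
w(t) = -6 + 3*t (w(t) = 3*(-2 + t) = -6 + 3*t)
w(-5*(-4))*P(27, 3) = (-6 + 3*(-5*(-4)))*(-19/2) = (-6 + 3*20)*(-19/2) = (-6 + 60)*(-19/2) = 54*(-19/2) = -513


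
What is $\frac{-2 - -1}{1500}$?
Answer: $- \frac{1}{1500} \approx -0.00066667$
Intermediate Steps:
$\frac{-2 - -1}{1500} = \left(-2 + 1\right) \frac{1}{1500} = \left(-1\right) \frac{1}{1500} = - \frac{1}{1500}$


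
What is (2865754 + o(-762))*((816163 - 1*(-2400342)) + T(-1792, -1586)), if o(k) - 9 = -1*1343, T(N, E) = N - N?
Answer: 9213421252100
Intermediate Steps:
T(N, E) = 0
o(k) = -1334 (o(k) = 9 - 1*1343 = 9 - 1343 = -1334)
(2865754 + o(-762))*((816163 - 1*(-2400342)) + T(-1792, -1586)) = (2865754 - 1334)*((816163 - 1*(-2400342)) + 0) = 2864420*((816163 + 2400342) + 0) = 2864420*(3216505 + 0) = 2864420*3216505 = 9213421252100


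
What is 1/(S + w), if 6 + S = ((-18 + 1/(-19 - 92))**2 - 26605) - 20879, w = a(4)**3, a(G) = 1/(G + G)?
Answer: -6308352/297537671647 ≈ -2.1202e-5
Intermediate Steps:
a(G) = 1/(2*G)
w = 1/512 (w = ((1/2)/4)**3 = ((1/2)*(1/4))**3 = (1/8)**3 = 1/512 ≈ 0.0019531)
S = -581128289/12321 (S = -6 + (((-18 + 1/(-19 - 92))**2 - 26605) - 20879) = -6 + (((-18 + 1/(-111))**2 - 26605) - 20879) = -6 + (((-18 - 1/111)**2 - 26605) - 20879) = -6 + (((-1999/111)**2 - 26605) - 20879) = -6 + ((3996001/12321 - 26605) - 20879) = -6 + (-323804204/12321 - 20879) = -6 - 581054363/12321 = -581128289/12321 ≈ -47166.)
1/(S + w) = 1/(-581128289/12321 + 1/512) = 1/(-297537671647/6308352) = -6308352/297537671647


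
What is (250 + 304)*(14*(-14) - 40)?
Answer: -130744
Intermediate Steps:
(250 + 304)*(14*(-14) - 40) = 554*(-196 - 40) = 554*(-236) = -130744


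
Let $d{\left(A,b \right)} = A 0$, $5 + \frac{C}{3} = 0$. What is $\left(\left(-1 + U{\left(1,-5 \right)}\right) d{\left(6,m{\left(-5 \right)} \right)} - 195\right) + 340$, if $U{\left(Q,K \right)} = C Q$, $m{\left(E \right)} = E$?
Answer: $145$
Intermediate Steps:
$C = -15$ ($C = -15 + 3 \cdot 0 = -15 + 0 = -15$)
$U{\left(Q,K \right)} = - 15 Q$
$d{\left(A,b \right)} = 0$
$\left(\left(-1 + U{\left(1,-5 \right)}\right) d{\left(6,m{\left(-5 \right)} \right)} - 195\right) + 340 = \left(\left(-1 - 15\right) 0 - 195\right) + 340 = \left(\left(-16\right) 0 - 195\right) + 340 = \left(0 - 195\right) + 340 = -195 + 340 = 145$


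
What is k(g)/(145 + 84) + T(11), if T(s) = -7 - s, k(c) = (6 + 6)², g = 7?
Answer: -3978/229 ≈ -17.371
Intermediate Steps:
k(c) = 144 (k(c) = 12² = 144)
k(g)/(145 + 84) + T(11) = 144/(145 + 84) + (-7 - 1*11) = 144/229 + (-7 - 11) = (1/229)*144 - 18 = 144/229 - 18 = -3978/229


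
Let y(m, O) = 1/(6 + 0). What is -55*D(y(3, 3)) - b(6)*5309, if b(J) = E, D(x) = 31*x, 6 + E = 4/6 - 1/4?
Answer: 117431/4 ≈ 29358.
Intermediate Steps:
E = -67/12 (E = -6 + (4/6 - 1/4) = -6 + (4*(⅙) - 1*¼) = -6 + (⅔ - ¼) = -6 + 5/12 = -67/12 ≈ -5.5833)
y(m, O) = ⅙ (y(m, O) = 1/6 = ⅙)
b(J) = -67/12
-55*D(y(3, 3)) - b(6)*5309 = -1705/6 - (-67)*5309/12 = -55*31/6 - 1*(-355703/12) = -1705/6 + 355703/12 = 117431/4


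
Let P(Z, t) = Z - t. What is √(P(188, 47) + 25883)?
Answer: 2*√6506 ≈ 161.32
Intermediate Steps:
√(P(188, 47) + 25883) = √((188 - 1*47) + 25883) = √((188 - 47) + 25883) = √(141 + 25883) = √26024 = 2*√6506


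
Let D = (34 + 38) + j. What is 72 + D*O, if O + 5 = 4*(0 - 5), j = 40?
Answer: -2728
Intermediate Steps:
D = 112 (D = (34 + 38) + 40 = 72 + 40 = 112)
O = -25 (O = -5 + 4*(0 - 5) = -5 + 4*(-5) = -5 - 20 = -25)
72 + D*O = 72 + 112*(-25) = 72 - 2800 = -2728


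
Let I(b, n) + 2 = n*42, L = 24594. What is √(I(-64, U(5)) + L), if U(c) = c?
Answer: √24802 ≈ 157.49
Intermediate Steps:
I(b, n) = -2 + 42*n (I(b, n) = -2 + n*42 = -2 + 42*n)
√(I(-64, U(5)) + L) = √((-2 + 42*5) + 24594) = √((-2 + 210) + 24594) = √(208 + 24594) = √24802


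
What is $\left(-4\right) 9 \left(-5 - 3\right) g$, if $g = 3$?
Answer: $864$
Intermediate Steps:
$\left(-4\right) 9 \left(-5 - 3\right) g = \left(-4\right) 9 \left(-5 - 3\right) 3 = - 36 \left(\left(-8\right) 3\right) = \left(-36\right) \left(-24\right) = 864$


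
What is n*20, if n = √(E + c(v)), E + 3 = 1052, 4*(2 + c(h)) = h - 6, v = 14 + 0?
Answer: 20*√1049 ≈ 647.77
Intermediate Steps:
v = 14
c(h) = -7/2 + h/4 (c(h) = -2 + (h - 6)/4 = -2 + (-6 + h)/4 = -2 + (-3/2 + h/4) = -7/2 + h/4)
E = 1049 (E = -3 + 1052 = 1049)
n = √1049 (n = √(1049 + (-7/2 + (¼)*14)) = √(1049 + (-7/2 + 7/2)) = √(1049 + 0) = √1049 ≈ 32.388)
n*20 = √1049*20 = 20*√1049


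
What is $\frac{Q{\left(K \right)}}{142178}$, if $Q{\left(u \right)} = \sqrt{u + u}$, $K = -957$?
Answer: $\frac{i \sqrt{1914}}{142178} \approx 0.00030771 i$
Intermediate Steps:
$Q{\left(u \right)} = \sqrt{2} \sqrt{u}$ ($Q{\left(u \right)} = \sqrt{2 u} = \sqrt{2} \sqrt{u}$)
$\frac{Q{\left(K \right)}}{142178} = \frac{\sqrt{2} \sqrt{-957}}{142178} = \sqrt{2} i \sqrt{957} \cdot \frac{1}{142178} = i \sqrt{1914} \cdot \frac{1}{142178} = \frac{i \sqrt{1914}}{142178}$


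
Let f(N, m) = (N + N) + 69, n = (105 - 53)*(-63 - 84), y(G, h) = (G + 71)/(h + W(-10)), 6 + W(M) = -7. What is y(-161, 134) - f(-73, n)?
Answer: 9227/121 ≈ 76.256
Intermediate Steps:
W(M) = -13 (W(M) = -6 - 7 = -13)
y(G, h) = (71 + G)/(-13 + h) (y(G, h) = (G + 71)/(h - 13) = (71 + G)/(-13 + h))
n = -7644 (n = 52*(-147) = -7644)
f(N, m) = 69 + 2*N (f(N, m) = 2*N + 69 = 69 + 2*N)
y(-161, 134) - f(-73, n) = (71 - 161)/(-13 + 134) - (69 + 2*(-73)) = -90/121 - (69 - 146) = (1/121)*(-90) - 1*(-77) = -90/121 + 77 = 9227/121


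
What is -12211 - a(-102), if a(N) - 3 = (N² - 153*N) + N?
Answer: -38122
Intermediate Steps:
a(N) = 3 + N² - 152*N (a(N) = 3 + ((N² - 153*N) + N) = 3 + (N² - 152*N) = 3 + N² - 152*N)
-12211 - a(-102) = -12211 - (3 + (-102)² - 152*(-102)) = -12211 - (3 + 10404 + 15504) = -12211 - 1*25911 = -12211 - 25911 = -38122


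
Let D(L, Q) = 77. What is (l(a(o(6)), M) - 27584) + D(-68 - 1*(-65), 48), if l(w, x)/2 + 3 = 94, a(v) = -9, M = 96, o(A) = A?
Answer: -27325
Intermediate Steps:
l(w, x) = 182 (l(w, x) = -6 + 2*94 = -6 + 188 = 182)
(l(a(o(6)), M) - 27584) + D(-68 - 1*(-65), 48) = (182 - 27584) + 77 = -27402 + 77 = -27325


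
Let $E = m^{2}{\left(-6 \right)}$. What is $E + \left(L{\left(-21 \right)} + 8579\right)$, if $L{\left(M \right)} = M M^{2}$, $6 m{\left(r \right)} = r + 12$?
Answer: $-681$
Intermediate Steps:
$m{\left(r \right)} = 2 + \frac{r}{6}$ ($m{\left(r \right)} = \frac{r + 12}{6} = \frac{12 + r}{6} = 2 + \frac{r}{6}$)
$L{\left(M \right)} = M^{3}$
$E = 1$ ($E = \left(2 + \frac{1}{6} \left(-6\right)\right)^{2} = \left(2 - 1\right)^{2} = 1^{2} = 1$)
$E + \left(L{\left(-21 \right)} + 8579\right) = 1 + \left(\left(-21\right)^{3} + 8579\right) = 1 + \left(-9261 + 8579\right) = 1 - 682 = -681$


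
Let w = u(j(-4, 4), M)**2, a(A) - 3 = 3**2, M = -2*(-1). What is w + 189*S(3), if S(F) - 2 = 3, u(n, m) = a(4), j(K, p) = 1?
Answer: 1089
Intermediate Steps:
M = 2
a(A) = 12 (a(A) = 3 + 3**2 = 3 + 9 = 12)
u(n, m) = 12
S(F) = 5 (S(F) = 2 + 3 = 5)
w = 144 (w = 12**2 = 144)
w + 189*S(3) = 144 + 189*5 = 144 + 945 = 1089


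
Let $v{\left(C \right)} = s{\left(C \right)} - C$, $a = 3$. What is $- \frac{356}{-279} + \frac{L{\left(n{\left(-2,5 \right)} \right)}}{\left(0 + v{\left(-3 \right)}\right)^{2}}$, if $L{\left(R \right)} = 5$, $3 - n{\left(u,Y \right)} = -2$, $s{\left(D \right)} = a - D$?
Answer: $\frac{3359}{2511} \approx 1.3377$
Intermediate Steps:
$s{\left(D \right)} = 3 - D$
$n{\left(u,Y \right)} = 5$ ($n{\left(u,Y \right)} = 3 - -2 = 3 + 2 = 5$)
$v{\left(C \right)} = 3 - 2 C$ ($v{\left(C \right)} = \left(3 - C\right) - C = 3 - 2 C$)
$- \frac{356}{-279} + \frac{L{\left(n{\left(-2,5 \right)} \right)}}{\left(0 + v{\left(-3 \right)}\right)^{2}} = - \frac{356}{-279} + \frac{5}{\left(0 + \left(3 - -6\right)\right)^{2}} = \left(-356\right) \left(- \frac{1}{279}\right) + \frac{5}{\left(0 + \left(3 + 6\right)\right)^{2}} = \frac{356}{279} + \frac{5}{\left(0 + 9\right)^{2}} = \frac{356}{279} + \frac{5}{9^{2}} = \frac{356}{279} + \frac{5}{81} = \frac{3359}{2511}$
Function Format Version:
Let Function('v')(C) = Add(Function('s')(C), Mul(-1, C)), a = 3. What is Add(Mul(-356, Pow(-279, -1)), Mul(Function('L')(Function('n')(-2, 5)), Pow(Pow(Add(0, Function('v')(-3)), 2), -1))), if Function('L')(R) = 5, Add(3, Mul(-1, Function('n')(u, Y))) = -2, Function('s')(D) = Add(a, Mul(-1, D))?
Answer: Rational(3359, 2511) ≈ 1.3377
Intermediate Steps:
Function('s')(D) = Add(3, Mul(-1, D))
Function('n')(u, Y) = 5 (Function('n')(u, Y) = Add(3, Mul(-1, -2)) = Add(3, 2) = 5)
Function('v')(C) = Add(3, Mul(-2, C)) (Function('v')(C) = Add(Add(3, Mul(-1, C)), Mul(-1, C)) = Add(3, Mul(-2, C)))
Add(Mul(-356, Pow(-279, -1)), Mul(Function('L')(Function('n')(-2, 5)), Pow(Pow(Add(0, Function('v')(-3)), 2), -1))) = Add(Mul(-356, Pow(-279, -1)), Mul(5, Pow(Pow(Add(0, Add(3, Mul(-2, -3))), 2), -1))) = Add(Mul(-356, Rational(-1, 279)), Mul(5, Pow(Pow(Add(0, Add(3, 6)), 2), -1))) = Add(Rational(356, 279), Mul(5, Pow(Pow(Add(0, 9), 2), -1))) = Add(Rational(356, 279), Mul(5, Pow(Pow(9, 2), -1))) = Add(Rational(356, 279), Mul(5, Pow(81, -1))) = Add(Rational(356, 279), Mul(5, Rational(1, 81))) = Add(Rational(356, 279), Rational(5, 81)) = Rational(3359, 2511)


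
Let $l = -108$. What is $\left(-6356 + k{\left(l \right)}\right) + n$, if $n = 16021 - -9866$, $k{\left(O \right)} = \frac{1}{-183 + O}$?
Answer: $\frac{5683520}{291} \approx 19531.0$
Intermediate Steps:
$n = 25887$ ($n = 16021 + 9866 = 25887$)
$\left(-6356 + k{\left(l \right)}\right) + n = \left(-6356 + \frac{1}{-183 - 108}\right) + 25887 = \left(-6356 + \frac{1}{-291}\right) + 25887 = \left(-6356 - \frac{1}{291}\right) + 25887 = - \frac{1849597}{291} + 25887 = \frac{5683520}{291}$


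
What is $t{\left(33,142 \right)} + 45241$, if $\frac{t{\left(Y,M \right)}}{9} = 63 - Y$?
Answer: $45511$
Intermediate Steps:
$t{\left(Y,M \right)} = 567 - 9 Y$ ($t{\left(Y,M \right)} = 9 \left(63 - Y\right) = 567 - 9 Y$)
$t{\left(33,142 \right)} + 45241 = \left(567 - 297\right) + 45241 = 270 + 45241 = 45511$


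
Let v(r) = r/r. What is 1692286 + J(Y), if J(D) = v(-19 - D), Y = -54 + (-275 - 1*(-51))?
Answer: 1692287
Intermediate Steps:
v(r) = 1
Y = -278 (Y = -54 + (-275 + 51) = -54 - 224 = -278)
J(D) = 1
1692286 + J(Y) = 1692286 + 1 = 1692287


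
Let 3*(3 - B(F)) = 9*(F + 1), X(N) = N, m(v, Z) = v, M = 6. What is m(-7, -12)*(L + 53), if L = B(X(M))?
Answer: -245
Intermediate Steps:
B(F) = -3*F (B(F) = 3 - 3*(F + 1) = 3 - 3*(1 + F) = 3 - (9 + 9*F)/3 = 3 + (-3 - 3*F) = -3*F)
L = -18 (L = -3*6 = -18)
m(-7, -12)*(L + 53) = -7*(-18 + 53) = -7*35 = -245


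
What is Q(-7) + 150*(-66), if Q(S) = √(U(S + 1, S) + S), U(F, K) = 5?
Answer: -9900 + I*√2 ≈ -9900.0 + 1.4142*I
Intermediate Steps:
Q(S) = √(5 + S)
Q(-7) + 150*(-66) = √(5 - 7) + 150*(-66) = √(-2) - 9900 = I*√2 - 9900 = -9900 + I*√2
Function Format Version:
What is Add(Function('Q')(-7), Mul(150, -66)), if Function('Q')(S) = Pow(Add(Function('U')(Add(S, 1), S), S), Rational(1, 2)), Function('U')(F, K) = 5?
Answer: Add(-9900, Mul(I, Pow(2, Rational(1, 2)))) ≈ Add(-9900.0, Mul(1.4142, I))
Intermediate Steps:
Function('Q')(S) = Pow(Add(5, S), Rational(1, 2))
Add(Function('Q')(-7), Mul(150, -66)) = Add(Pow(Add(5, -7), Rational(1, 2)), Mul(150, -66)) = Add(Pow(-2, Rational(1, 2)), -9900) = Add(Mul(I, Pow(2, Rational(1, 2))), -9900) = Add(-9900, Mul(I, Pow(2, Rational(1, 2))))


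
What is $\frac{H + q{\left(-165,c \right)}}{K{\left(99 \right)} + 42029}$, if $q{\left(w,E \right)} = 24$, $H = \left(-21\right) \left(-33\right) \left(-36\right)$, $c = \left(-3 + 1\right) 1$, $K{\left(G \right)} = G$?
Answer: $- \frac{6231}{10532} \approx -0.59163$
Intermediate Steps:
$c = -2$ ($c = \left(-2\right) 1 = -2$)
$H = -24948$ ($H = 693 \left(-36\right) = -24948$)
$\frac{H + q{\left(-165,c \right)}}{K{\left(99 \right)} + 42029} = \frac{-24948 + 24}{99 + 42029} = - \frac{24924}{42128} = \left(-24924\right) \frac{1}{42128} = - \frac{6231}{10532}$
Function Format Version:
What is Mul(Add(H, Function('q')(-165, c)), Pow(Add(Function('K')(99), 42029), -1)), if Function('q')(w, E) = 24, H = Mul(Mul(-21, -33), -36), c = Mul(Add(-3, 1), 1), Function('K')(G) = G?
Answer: Rational(-6231, 10532) ≈ -0.59163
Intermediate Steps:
c = -2 (c = Mul(-2, 1) = -2)
H = -24948 (H = Mul(693, -36) = -24948)
Mul(Add(H, Function('q')(-165, c)), Pow(Add(Function('K')(99), 42029), -1)) = Mul(Add(-24948, 24), Pow(Add(99, 42029), -1)) = Mul(-24924, Pow(42128, -1)) = Mul(-24924, Rational(1, 42128)) = Rational(-6231, 10532)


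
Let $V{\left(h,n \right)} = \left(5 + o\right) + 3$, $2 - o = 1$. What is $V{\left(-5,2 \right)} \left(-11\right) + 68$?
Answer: $-31$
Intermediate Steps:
$o = 1$ ($o = 2 - 1 = 1$)
$V{\left(h,n \right)} = 9$ ($V{\left(h,n \right)} = \left(5 + 1\right) + 3 = 6 + 3 = 9$)
$V{\left(-5,2 \right)} \left(-11\right) + 68 = 9 \left(-11\right) + 68 = -99 + 68 = -31$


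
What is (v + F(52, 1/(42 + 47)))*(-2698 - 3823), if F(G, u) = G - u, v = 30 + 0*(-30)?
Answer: -47583737/89 ≈ -5.3465e+5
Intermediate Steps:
v = 30 (v = 30 + 0 = 30)
(v + F(52, 1/(42 + 47)))*(-2698 - 3823) = (30 + (52 - 1/(42 + 47)))*(-2698 - 3823) = (30 + (52 - 1/89))*(-6521) = (30 + 4627/89)*(-6521) = (7297/89)*(-6521) = -47583737/89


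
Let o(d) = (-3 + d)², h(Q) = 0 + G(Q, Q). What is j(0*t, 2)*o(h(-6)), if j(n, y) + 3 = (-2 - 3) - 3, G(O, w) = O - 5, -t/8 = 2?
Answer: -2156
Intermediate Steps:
t = -16 (t = -8*2 = -16)
G(O, w) = -5 + O
h(Q) = -5 + Q (h(Q) = 0 + (-5 + Q) = -5 + Q)
j(n, y) = -11 (j(n, y) = -3 + ((-2 - 3) - 3) = -3 + (-5 - 3) = -3 - 8 = -11)
j(0*t, 2)*o(h(-6)) = -11*(-3 + (-5 - 6))² = -11*(-3 - 11)² = -11*(-14)² = -11*196 = -2156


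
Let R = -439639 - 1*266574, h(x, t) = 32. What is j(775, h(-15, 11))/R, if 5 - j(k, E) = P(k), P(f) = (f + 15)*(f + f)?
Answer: 1224495/706213 ≈ 1.7339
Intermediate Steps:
P(f) = 2*f*(15 + f) (P(f) = (15 + f)*(2*f) = 2*f*(15 + f))
j(k, E) = 5 - 2*k*(15 + k)
R = -706213 (R = -439639 - 266574 = -706213)
j(775, h(-15, 11))/R = (5 - 2*775*(15 + 775))/(-706213) = (5 - 2*775*790)*(-1/706213) = (5 - 1224500)*(-1/706213) = -1224495*(-1/706213) = 1224495/706213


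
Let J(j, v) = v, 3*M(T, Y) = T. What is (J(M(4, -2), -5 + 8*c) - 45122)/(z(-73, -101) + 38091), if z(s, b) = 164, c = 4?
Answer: -9019/7651 ≈ -1.1788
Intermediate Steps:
M(T, Y) = T/3
(J(M(4, -2), -5 + 8*c) - 45122)/(z(-73, -101) + 38091) = ((-5 + 8*4) - 45122)/(164 + 38091) = ((-5 + 32) - 45122)/38255 = (27 - 45122)*(1/38255) = -45095*1/38255 = -9019/7651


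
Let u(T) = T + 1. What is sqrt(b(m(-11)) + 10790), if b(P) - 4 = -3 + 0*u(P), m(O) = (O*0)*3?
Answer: 3*sqrt(1199) ≈ 103.88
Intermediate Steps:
u(T) = 1 + T
m(O) = 0 (m(O) = 0*3 = 0)
b(P) = 1 (b(P) = 4 + (-3 + 0*(1 + P)) = 4 + (-3 + 0) = 4 - 3 = 1)
sqrt(b(m(-11)) + 10790) = sqrt(1 + 10790) = sqrt(10791) = 3*sqrt(1199)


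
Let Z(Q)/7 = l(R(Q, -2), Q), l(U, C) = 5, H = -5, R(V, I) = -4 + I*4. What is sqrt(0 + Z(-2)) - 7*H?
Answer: 35 + sqrt(35) ≈ 40.916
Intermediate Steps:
R(V, I) = -4 + 4*I
Z(Q) = 35 (Z(Q) = 7*5 = 35)
sqrt(0 + Z(-2)) - 7*H = sqrt(0 + 35) - 7*(-5) = sqrt(35) + 35 = 35 + sqrt(35)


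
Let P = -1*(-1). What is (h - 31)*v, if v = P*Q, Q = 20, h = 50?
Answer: 380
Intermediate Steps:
P = 1
v = 20 (v = 1*20 = 20)
(h - 31)*v = (50 - 31)*20 = 19*20 = 380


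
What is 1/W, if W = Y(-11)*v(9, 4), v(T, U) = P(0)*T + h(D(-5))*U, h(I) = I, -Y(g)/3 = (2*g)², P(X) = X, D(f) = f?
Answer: 1/29040 ≈ 3.4435e-5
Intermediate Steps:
Y(g) = -12*g² (Y(g) = -3*4*g² = -12*g²)
v(T, U) = -5*U (v(T, U) = 0*T - 5*U = 0 - 5*U = -5*U)
W = 29040 (W = (-12*(-11)²)*(-5*4) = -12*121*(-20) = -1452*(-20) = 29040)
1/W = 1/29040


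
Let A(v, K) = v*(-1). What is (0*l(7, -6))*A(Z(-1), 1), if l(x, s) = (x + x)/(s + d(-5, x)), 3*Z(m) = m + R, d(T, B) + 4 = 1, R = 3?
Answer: 0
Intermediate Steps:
d(T, B) = -3 (d(T, B) = -4 + 1 = -3)
Z(m) = 1 + m/3 (Z(m) = (m + 3)/3 = (3 + m)/3 = 1 + m/3)
A(v, K) = -v
l(x, s) = 2*x/(-3 + s) (l(x, s) = (x + x)/(s - 3) = (2*x)/(-3 + s) = 2*x/(-3 + s))
(0*l(7, -6))*A(Z(-1), 1) = (0*(2*7/(-3 - 6)))*(-(1 + (⅓)*(-1))) = (0*(2*7/(-9)))*(-(1 - ⅓)) = (0*(2*7*(-⅑)))*(-1*⅔) = (0*(-14/9))*(-⅔) = 0*(-⅔) = 0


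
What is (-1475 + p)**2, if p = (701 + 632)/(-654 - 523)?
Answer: 3018586558464/1385329 ≈ 2.1790e+6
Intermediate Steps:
p = -1333/1177 (p = 1333/(-1177) = 1333*(-1/1177) = -1333/1177 ≈ -1.1325)
(-1475 + p)**2 = (-1475 - 1333/1177)**2 = (-1737408/1177)**2 = 3018586558464/1385329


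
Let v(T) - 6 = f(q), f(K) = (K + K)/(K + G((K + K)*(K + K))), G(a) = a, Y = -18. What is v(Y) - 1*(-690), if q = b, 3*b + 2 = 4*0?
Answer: 3474/5 ≈ 694.80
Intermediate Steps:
b = -⅔ (b = -⅔ + (4*0)/3 = -⅔ + (⅓)*0 = -⅔ + 0 = -⅔ ≈ -0.66667)
q = -⅔ ≈ -0.66667
f(K) = 2*K/(K + 4*K²) (f(K) = (K + K)/(K + (K + K)*(K + K)) = (2*K)/(K + (2*K)*(2*K)) = (2*K)/(K + 4*K²) = 2*K/(K + 4*K²))
v(T) = 24/5 (v(T) = 6 + 2/(1 + 4*(-⅔)) = 6 + 2/(1 - 8/3) = 6 + 2/(-5/3) = 6 + 2*(-⅗) = 6 - 6/5 = 24/5)
v(Y) - 1*(-690) = 24/5 - 1*(-690) = 24/5 + 690 = 3474/5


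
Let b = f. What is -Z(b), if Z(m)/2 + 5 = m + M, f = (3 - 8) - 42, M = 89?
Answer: -74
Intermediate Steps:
f = -47 (f = -5 - 42 = -47)
b = -47
Z(m) = 168 + 2*m (Z(m) = -10 + 2*(m + 89) = -10 + 2*(89 + m) = -10 + (178 + 2*m) = 168 + 2*m)
-Z(b) = -(168 + 2*(-47)) = -(168 - 94) = -1*74 = -74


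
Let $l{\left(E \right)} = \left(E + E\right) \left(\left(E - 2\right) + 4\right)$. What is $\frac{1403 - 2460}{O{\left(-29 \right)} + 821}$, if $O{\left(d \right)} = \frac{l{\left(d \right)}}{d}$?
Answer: $- \frac{1057}{767} \approx -1.3781$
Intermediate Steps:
$l{\left(E \right)} = 2 E \left(2 + E\right)$ ($l{\left(E \right)} = 2 E \left(\left(-2 + E\right) + 4\right) = 2 E \left(2 + E\right)$)
$O{\left(d \right)} = 4 + 2 d$ ($O{\left(d \right)} = \frac{2 d \left(2 + d\right)}{d} = 4 + 2 d$)
$\frac{1403 - 2460}{O{\left(-29 \right)} + 821} = \frac{1403 - 2460}{\left(4 + 2 \left(-29\right)\right) + 821} = - \frac{1057}{\left(4 - 58\right) + 821} = - \frac{1057}{-54 + 821} = - \frac{1057}{767}$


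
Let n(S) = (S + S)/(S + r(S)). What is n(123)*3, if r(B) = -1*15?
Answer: 41/6 ≈ 6.8333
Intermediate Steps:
r(B) = -15
n(S) = 2*S/(-15 + S) (n(S) = (S + S)/(S - 15) = (2*S)/(-15 + S) = 2*S/(-15 + S))
n(123)*3 = (2*123/(-15 + 123))*3 = (2*123/108)*3 = (2*123*(1/108))*3 = (41/18)*3 = 41/6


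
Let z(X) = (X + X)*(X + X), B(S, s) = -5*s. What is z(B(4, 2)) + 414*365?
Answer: 151510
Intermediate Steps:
z(X) = 4*X**2 (z(X) = (2*X)*(2*X) = 4*X**2)
z(B(4, 2)) + 414*365 = 4*(-5*2)**2 + 414*365 = 4*(-10)**2 + 151110 = 4*100 + 151110 = 400 + 151110 = 151510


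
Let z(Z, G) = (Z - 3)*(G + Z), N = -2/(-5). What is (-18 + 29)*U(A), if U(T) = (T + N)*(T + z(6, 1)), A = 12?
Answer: 22506/5 ≈ 4501.2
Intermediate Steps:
N = 2/5 (N = -2*(-1/5) = 2/5 ≈ 0.40000)
z(Z, G) = (-3 + Z)*(G + Z)
U(T) = (21 + T)*(2/5 + T) (U(T) = (T + 2/5)*(T + (6**2 - 3*1 - 3*6 + 1*6)) = (2/5 + T)*(T + (36 - 3 - 18 + 6)) = (2/5 + T)*(T + 21) = (2/5 + T)*(21 + T) = (21 + T)*(2/5 + T))
(-18 + 29)*U(A) = (-18 + 29)*(42/5 + 12**2 + (107/5)*12) = 11*(42/5 + 144 + 1284/5) = 11*(2046/5) = 22506/5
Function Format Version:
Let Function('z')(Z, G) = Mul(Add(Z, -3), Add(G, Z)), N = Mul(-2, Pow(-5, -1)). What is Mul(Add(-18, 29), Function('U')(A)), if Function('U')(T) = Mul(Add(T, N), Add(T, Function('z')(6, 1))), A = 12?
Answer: Rational(22506, 5) ≈ 4501.2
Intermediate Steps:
N = Rational(2, 5) (N = Mul(-2, Rational(-1, 5)) = Rational(2, 5) ≈ 0.40000)
Function('z')(Z, G) = Mul(Add(-3, Z), Add(G, Z))
Function('U')(T) = Mul(Add(21, T), Add(Rational(2, 5), T)) (Function('U')(T) = Mul(Add(T, Rational(2, 5)), Add(T, Add(Pow(6, 2), Mul(-3, 1), Mul(-3, 6), Mul(1, 6)))) = Mul(Add(Rational(2, 5), T), Add(T, Add(36, -3, -18, 6))) = Mul(Add(Rational(2, 5), T), Add(T, 21)) = Mul(Add(Rational(2, 5), T), Add(21, T)) = Mul(Add(21, T), Add(Rational(2, 5), T)))
Mul(Add(-18, 29), Function('U')(A)) = Mul(Add(-18, 29), Add(Rational(42, 5), Pow(12, 2), Mul(Rational(107, 5), 12))) = Mul(11, Add(Rational(42, 5), 144, Rational(1284, 5))) = Mul(11, Rational(2046, 5)) = Rational(22506, 5)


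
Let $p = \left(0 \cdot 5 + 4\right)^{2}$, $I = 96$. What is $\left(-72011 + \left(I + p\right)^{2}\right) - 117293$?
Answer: $-176760$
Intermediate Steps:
$p = 16$ ($p = \left(0 + 4\right)^{2} = 4^{2} = 16$)
$\left(-72011 + \left(I + p\right)^{2}\right) - 117293 = \left(-72011 + \left(96 + 16\right)^{2}\right) - 117293 = \left(-72011 + 112^{2}\right) - 117293 = \left(-72011 + 12544\right) - 117293 = -59467 - 117293 = -176760$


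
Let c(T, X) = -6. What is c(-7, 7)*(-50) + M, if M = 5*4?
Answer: 320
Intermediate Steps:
M = 20
c(-7, 7)*(-50) + M = -6*(-50) + 20 = 300 + 20 = 320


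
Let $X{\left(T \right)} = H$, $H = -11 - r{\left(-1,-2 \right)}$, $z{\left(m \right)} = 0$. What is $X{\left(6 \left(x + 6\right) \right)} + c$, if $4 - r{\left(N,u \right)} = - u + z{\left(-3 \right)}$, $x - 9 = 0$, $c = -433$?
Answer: $-446$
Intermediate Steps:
$x = 9$ ($x = 9 + 0 = 9$)
$r{\left(N,u \right)} = 4 + u$ ($r{\left(N,u \right)} = 4 - \left(- u + 0\right) = 4 - - u = 4 + u$)
$H = -13$ ($H = -11 - \left(4 - 2\right) = -11 - 2 = -13$)
$X{\left(T \right)} = -13$
$X{\left(6 \left(x + 6\right) \right)} + c = -13 - 433 = -446$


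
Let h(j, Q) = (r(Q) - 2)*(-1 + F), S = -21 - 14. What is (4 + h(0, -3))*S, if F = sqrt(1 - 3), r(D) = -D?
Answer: -105 - 35*I*sqrt(2) ≈ -105.0 - 49.497*I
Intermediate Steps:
F = I*sqrt(2) (F = sqrt(-2) = I*sqrt(2) ≈ 1.4142*I)
S = -35
h(j, Q) = (-1 + I*sqrt(2))*(-2 - Q) (h(j, Q) = (-Q - 2)*(-1 + I*sqrt(2)) = (-2 - Q)*(-1 + I*sqrt(2)) = (-1 + I*sqrt(2))*(-2 - Q))
(4 + h(0, -3))*S = (4 + (2 - 3 - 2*I*sqrt(2) - 1*I*(-3)*sqrt(2)))*(-35) = (4 + (2 - 3 - 2*I*sqrt(2) + 3*I*sqrt(2)))*(-35) = (4 + (-1 + I*sqrt(2)))*(-35) = (3 + I*sqrt(2))*(-35) = -105 - 35*I*sqrt(2)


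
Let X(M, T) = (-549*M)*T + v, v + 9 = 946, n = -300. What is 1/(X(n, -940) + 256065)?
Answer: -1/154560998 ≈ -6.4699e-9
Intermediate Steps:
v = 937 (v = -9 + 946 = 937)
X(M, T) = 937 - 549*M*T (X(M, T) = (-549*M)*T + 937 = -549*M*T + 937 = 937 - 549*M*T)
1/(X(n, -940) + 256065) = 1/((937 - 549*(-300)*(-940)) + 256065) = 1/((937 - 154818000) + 256065) = 1/(-154817063 + 256065) = 1/(-154560998) = -1/154560998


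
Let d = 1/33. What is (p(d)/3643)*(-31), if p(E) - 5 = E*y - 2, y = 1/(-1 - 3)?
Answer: -12245/480876 ≈ -0.025464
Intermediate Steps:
y = -1/4 (y = 1/(-4) = -1/4 ≈ -0.25000)
d = 1/33 ≈ 0.030303
p(E) = 3 - E/4 (p(E) = 5 + (E*(-1/4) - 2) = 5 + (-E/4 - 2) = 5 + (-2 - E/4) = 3 - E/4)
(p(d)/3643)*(-31) = ((3 - 1/4*1/33)/3643)*(-31) = ((3 - 1/132)*(1/3643))*(-31) = ((395/132)*(1/3643))*(-31) = (395/480876)*(-31) = -12245/480876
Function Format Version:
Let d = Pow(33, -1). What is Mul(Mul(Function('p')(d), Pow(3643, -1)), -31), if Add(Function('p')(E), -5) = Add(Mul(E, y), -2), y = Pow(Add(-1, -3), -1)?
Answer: Rational(-12245, 480876) ≈ -0.025464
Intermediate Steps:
y = Rational(-1, 4) (y = Pow(-4, -1) = Rational(-1, 4) ≈ -0.25000)
d = Rational(1, 33) ≈ 0.030303
Function('p')(E) = Add(3, Mul(Rational(-1, 4), E)) (Function('p')(E) = Add(5, Add(Mul(E, Rational(-1, 4)), -2)) = Add(5, Add(Mul(Rational(-1, 4), E), -2)) = Add(5, Add(-2, Mul(Rational(-1, 4), E))) = Add(3, Mul(Rational(-1, 4), E)))
Mul(Mul(Function('p')(d), Pow(3643, -1)), -31) = Mul(Mul(Add(3, Mul(Rational(-1, 4), Rational(1, 33))), Pow(3643, -1)), -31) = Mul(Mul(Add(3, Rational(-1, 132)), Rational(1, 3643)), -31) = Mul(Mul(Rational(395, 132), Rational(1, 3643)), -31) = Mul(Rational(395, 480876), -31) = Rational(-12245, 480876)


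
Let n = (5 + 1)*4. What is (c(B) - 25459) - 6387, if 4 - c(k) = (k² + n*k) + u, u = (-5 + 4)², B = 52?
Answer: -35795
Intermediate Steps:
n = 24 (n = 6*4 = 24)
u = 1 (u = (-1)² = 1)
c(k) = 3 - k² - 24*k (c(k) = 4 - ((k² + 24*k) + 1) = 4 - (1 + k² + 24*k) = 4 + (-1 - k² - 24*k) = 3 - k² - 24*k)
(c(B) - 25459) - 6387 = ((3 - 1*52² - 24*52) - 25459) - 6387 = ((3 - 1*2704 - 1248) - 25459) - 6387 = ((3 - 2704 - 1248) - 25459) - 6387 = (-3949 - 25459) - 6387 = -29408 - 6387 = -35795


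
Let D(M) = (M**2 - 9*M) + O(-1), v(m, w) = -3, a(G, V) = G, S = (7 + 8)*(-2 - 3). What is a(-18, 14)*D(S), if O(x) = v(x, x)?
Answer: -113346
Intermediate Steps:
S = -75 (S = 15*(-5) = -75)
O(x) = -3
D(M) = -3 + M**2 - 9*M (D(M) = (M**2 - 9*M) - 3 = -3 + M**2 - 9*M)
a(-18, 14)*D(S) = -18*(-3 + (-75)**2 - 9*(-75)) = -18*(-3 + 5625 + 675) = -18*6297 = -113346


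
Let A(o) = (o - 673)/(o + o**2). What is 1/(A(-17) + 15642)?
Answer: 136/2126967 ≈ 6.3941e-5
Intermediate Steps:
A(o) = (-673 + o)/(o + o**2)
1/(A(-17) + 15642) = 1/((-673 - 17)/((-17)*(1 - 17)) + 15642) = 1/(-1/17*(-690)/(-16) + 15642) = 1/(-1/17*(-1/16)*(-690) + 15642) = 1/(-345/136 + 15642) = 1/(2126967/136) = 136/2126967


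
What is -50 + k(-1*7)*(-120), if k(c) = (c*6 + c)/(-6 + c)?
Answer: -6530/13 ≈ -502.31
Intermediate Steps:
k(c) = 7*c/(-6 + c) (k(c) = (6*c + c)/(-6 + c) = (7*c)/(-6 + c) = 7*c/(-6 + c))
-50 + k(-1*7)*(-120) = -50 + (7*(-1*7)/(-6 - 1*7))*(-120) = -50 + (7*(-7)/(-6 - 7))*(-120) = -50 + (7*(-7)/(-13))*(-120) = -50 + (7*(-7)*(-1/13))*(-120) = -50 + (49/13)*(-120) = -50 - 5880/13 = -6530/13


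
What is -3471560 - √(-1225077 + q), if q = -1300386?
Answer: -3471560 - 3*I*√280607 ≈ -3.4716e+6 - 1589.2*I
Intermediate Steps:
-3471560 - √(-1225077 + q) = -3471560 - √(-1225077 - 1300386) = -3471560 - √(-2525463) = -3471560 - 3*I*√280607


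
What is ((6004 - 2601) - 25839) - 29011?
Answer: -51447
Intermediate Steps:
((6004 - 2601) - 25839) - 29011 = (3403 - 25839) - 29011 = -22436 - 29011 = -51447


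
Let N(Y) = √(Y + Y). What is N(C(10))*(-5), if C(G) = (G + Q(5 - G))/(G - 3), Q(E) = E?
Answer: -5*√70/7 ≈ -5.9761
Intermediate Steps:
C(G) = 5/(-3 + G) (C(G) = (G + (5 - G))/(G - 3) = 5/(-3 + G))
N(Y) = √2*√Y (N(Y) = √(2*Y) = √2*√Y)
N(C(10))*(-5) = (√2*√(5/(-3 + 10)))*(-5) = (√2*√(5/7))*(-5) = (√2*(√35/7))*(-5) = (√70/7)*(-5) = -5*√70/7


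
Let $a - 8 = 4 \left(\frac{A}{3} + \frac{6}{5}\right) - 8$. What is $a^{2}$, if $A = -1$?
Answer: $\frac{2704}{225} \approx 12.018$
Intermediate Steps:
$a = \frac{52}{15}$ ($a = 8 - \left(8 - 4 \left(- \frac{1}{3} + \frac{6}{5}\right)\right) = 8 + \left(4 \cdot \frac{13}{15} - 8\right) = 8 + \left(\frac{52}{15} - 8\right) = 8 - \frac{68}{15} = \frac{52}{15} \approx 3.4667$)
$a^{2} = \left(\frac{52}{15}\right)^{2} = \frac{2704}{225}$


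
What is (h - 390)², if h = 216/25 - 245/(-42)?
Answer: 3172956241/22500 ≈ 1.4102e+5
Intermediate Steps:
h = 2171/150 (h = 216*(1/25) - 245*(-1/42) = 216/25 + 35/6 = 2171/150 ≈ 14.473)
(h - 390)² = (2171/150 - 390)² = (-56329/150)² = 3172956241/22500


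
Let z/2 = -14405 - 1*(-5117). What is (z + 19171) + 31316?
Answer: 31911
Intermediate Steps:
z = -18576 (z = 2*(-14405 - 1*(-5117)) = 2*(-14405 + 5117) = 2*(-9288) = -18576)
(z + 19171) + 31316 = (-18576 + 19171) + 31316 = 595 + 31316 = 31911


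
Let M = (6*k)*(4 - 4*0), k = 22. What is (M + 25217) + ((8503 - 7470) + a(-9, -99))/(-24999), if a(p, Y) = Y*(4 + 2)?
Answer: 643598816/24999 ≈ 25745.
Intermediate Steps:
a(p, Y) = 6*Y (a(p, Y) = Y*6 = 6*Y)
M = 528 (M = (6*22)*(4 - 4*0) = 132*(4 + 0) = 132*4 = 528)
(M + 25217) + ((8503 - 7470) + a(-9, -99))/(-24999) = (528 + 25217) + ((8503 - 7470) + 6*(-99))/(-24999) = 25745 + (1033 - 594)*(-1/24999) = 25745 + 439*(-1/24999) = 25745 - 439/24999 = 643598816/24999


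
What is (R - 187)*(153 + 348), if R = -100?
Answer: -143787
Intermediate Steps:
(R - 187)*(153 + 348) = (-100 - 187)*(153 + 348) = -287*501 = -143787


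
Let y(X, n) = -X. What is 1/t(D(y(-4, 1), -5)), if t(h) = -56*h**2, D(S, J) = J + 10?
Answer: -1/1400 ≈ -0.00071429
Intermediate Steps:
D(S, J) = 10 + J
1/t(D(y(-4, 1), -5)) = 1/(-56*(10 - 5)**2) = 1/(-56*5**2) = 1/(-56*25) = 1/(-1400) = -1/1400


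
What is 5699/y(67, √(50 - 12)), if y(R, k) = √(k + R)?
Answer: 5699/√(67 + √38) ≈ 666.27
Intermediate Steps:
y(R, k) = √(R + k)
5699/y(67, √(50 - 12)) = 5699/(√(67 + √(50 - 12))) = 5699/(√(67 + √38)) = 5699/√(67 + √38)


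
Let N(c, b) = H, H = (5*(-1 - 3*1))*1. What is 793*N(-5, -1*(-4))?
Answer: -15860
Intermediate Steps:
H = -20 (H = (5*(-1 - 3))*1 = (5*(-4))*1 = -20*1 = -20)
N(c, b) = -20
793*N(-5, -1*(-4)) = 793*(-20) = -15860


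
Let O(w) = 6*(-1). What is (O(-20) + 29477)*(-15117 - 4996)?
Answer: -592750223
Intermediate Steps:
O(w) = -6
(O(-20) + 29477)*(-15117 - 4996) = (-6 + 29477)*(-15117 - 4996) = 29471*(-20113) = -592750223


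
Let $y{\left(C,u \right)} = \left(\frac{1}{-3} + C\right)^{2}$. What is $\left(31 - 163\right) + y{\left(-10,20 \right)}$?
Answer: $- \frac{227}{9} \approx -25.222$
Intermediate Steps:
$y{\left(C,u \right)} = \left(- \frac{1}{3} + C\right)^{2}$
$\left(31 - 163\right) + y{\left(-10,20 \right)} = \left(31 - 163\right) + \frac{\left(-1 + 3 \left(-10\right)\right)^{2}}{9} = \left(31 - 163\right) + \frac{\left(-1 - 30\right)^{2}}{9} = -132 + \frac{\left(-31\right)^{2}}{9} = -132 + \frac{1}{9} \cdot 961 = -132 + \frac{961}{9} = - \frac{227}{9}$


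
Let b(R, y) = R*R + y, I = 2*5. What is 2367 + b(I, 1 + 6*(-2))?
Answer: 2456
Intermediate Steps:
I = 10
b(R, y) = y + R² (b(R, y) = R² + y = y + R²)
2367 + b(I, 1 + 6*(-2)) = 2367 + ((1 + 6*(-2)) + 10²) = 2367 + ((1 - 12) + 100) = 2367 + (-11 + 100) = 2367 + 89 = 2456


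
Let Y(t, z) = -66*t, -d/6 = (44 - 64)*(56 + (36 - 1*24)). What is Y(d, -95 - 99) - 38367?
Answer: -576927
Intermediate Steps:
d = 8160 (d = -6*(44 - 64)*(56 + (36 - 1*24)) = -(-120)*(56 + (36 - 24)) = -(-120)*(56 + 12) = -(-120)*68 = -6*(-1360) = 8160)
Y(d, -95 - 99) - 38367 = -66*8160 - 38367 = -538560 - 38367 = -576927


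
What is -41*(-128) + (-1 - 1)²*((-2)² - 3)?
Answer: 5252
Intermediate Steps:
-41*(-128) + (-1 - 1)²*((-2)² - 3) = 5248 + (-2)²*(4 - 3) = 5248 + 4*1 = 5248 + 4 = 5252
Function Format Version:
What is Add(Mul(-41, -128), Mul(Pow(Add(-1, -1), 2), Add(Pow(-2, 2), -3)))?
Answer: 5252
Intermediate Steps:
Add(Mul(-41, -128), Mul(Pow(Add(-1, -1), 2), Add(Pow(-2, 2), -3))) = Add(5248, Mul(Pow(-2, 2), Add(4, -3))) = Add(5248, Mul(4, 1)) = Add(5248, 4) = 5252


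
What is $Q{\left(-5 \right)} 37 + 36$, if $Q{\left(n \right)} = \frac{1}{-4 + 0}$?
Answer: $\frac{107}{4} \approx 26.75$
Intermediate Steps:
$Q{\left(n \right)} = - \frac{1}{4}$ ($Q{\left(n \right)} = \frac{1}{-4} = - \frac{1}{4}$)
$Q{\left(-5 \right)} 37 + 36 = \left(- \frac{1}{4}\right) 37 + 36 = - \frac{37}{4} + 36 = \frac{107}{4}$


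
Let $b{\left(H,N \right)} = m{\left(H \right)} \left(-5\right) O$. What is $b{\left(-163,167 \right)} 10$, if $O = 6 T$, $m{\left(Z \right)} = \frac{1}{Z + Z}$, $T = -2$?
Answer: $- \frac{300}{163} \approx -1.8405$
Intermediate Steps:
$m{\left(Z \right)} = \frac{1}{2 Z}$
$O = -12$ ($O = 6 \left(-2\right) = -12$)
$b{\left(H,N \right)} = \frac{30}{H}$ ($b{\left(H,N \right)} = \frac{1}{2 H} \left(-5\right) \left(-12\right) = - \frac{5}{2 H} \left(-12\right) = \frac{30}{H}$)
$b{\left(-163,167 \right)} 10 = \frac{30}{-163} \cdot 10 = 30 \left(- \frac{1}{163}\right) 10 = \left(- \frac{30}{163}\right) 10 = - \frac{300}{163}$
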